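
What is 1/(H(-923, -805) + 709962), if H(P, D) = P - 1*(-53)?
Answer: 1/709092 ≈ 1.4103e-6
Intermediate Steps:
H(P, D) = 53 + P (H(P, D) = P + 53 = 53 + P)
1/(H(-923, -805) + 709962) = 1/((53 - 923) + 709962) = 1/(-870 + 709962) = 1/709092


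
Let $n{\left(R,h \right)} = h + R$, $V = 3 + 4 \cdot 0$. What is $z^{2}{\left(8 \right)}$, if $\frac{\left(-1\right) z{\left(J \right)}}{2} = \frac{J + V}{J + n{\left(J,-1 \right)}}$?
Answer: $\frac{484}{225} \approx 2.1511$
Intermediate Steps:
$V = 3$ ($V = 3 + 0 = 3$)
$n{\left(R,h \right)} = R + h$
$z{\left(J \right)} = - \frac{2 \left(3 + J\right)}{-1 + 2 J}$ ($z{\left(J \right)} = - 2 \frac{J + 3}{J + \left(J - 1\right)} = - 2 \frac{3 + J}{J + \left(-1 + J\right)} = - 2 \frac{3 + J}{-1 + 2 J} = - \frac{2 \left(3 + J\right)}{-1 + 2 J}$)
$z^{2}{\left(8 \right)} = \left(\frac{2 \left(-3 - 8\right)}{-1 + 2 \cdot 8}\right)^{2} = \left(\frac{2 \left(-3 - 8\right)}{-1 + 16}\right)^{2} = \left(2 \cdot \frac{1}{15} \left(-11\right)\right)^{2} = \left(- \frac{22}{15}\right)^{2} = \frac{484}{225}$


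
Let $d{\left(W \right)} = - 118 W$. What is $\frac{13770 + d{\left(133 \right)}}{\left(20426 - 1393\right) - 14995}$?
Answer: $- \frac{962}{2019} \approx -0.47647$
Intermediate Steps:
$\frac{13770 + d{\left(133 \right)}}{\left(20426 - 1393\right) - 14995} = \frac{13770 - 15694}{\left(20426 - 1393\right) - 14995} = \frac{13770 - 15694}{19033 - 14995} = - \frac{1924}{4038} = \left(-1924\right) \frac{1}{4038} = - \frac{962}{2019}$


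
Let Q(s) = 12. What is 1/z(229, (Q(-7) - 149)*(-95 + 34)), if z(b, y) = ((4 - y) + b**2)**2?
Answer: 1/1943751744 ≈ 5.1447e-10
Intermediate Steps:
z(b, y) = (4 + b**2 - y)**2
1/z(229, (Q(-7) - 149)*(-95 + 34)) = 1/((4 + 229**2 - (12 - 149)*(-95 + 34))**2) = 1/((4 + 52441 - (-137)*(-61))**2) = 1/((4 + 52441 - 1*8357)**2) = 1/((4 + 52441 - 8357)**2) = 1/(44088**2) = 1/1943751744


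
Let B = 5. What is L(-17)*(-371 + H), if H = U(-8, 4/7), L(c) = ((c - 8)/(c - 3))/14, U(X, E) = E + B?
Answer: -6395/196 ≈ -32.628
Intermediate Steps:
U(X, E) = 5 + E (U(X, E) = E + 5 = 5 + E)
L(c) = (-8 + c)/(14*(-3 + c)) (L(c) = ((-8 + c)/(-3 + c))*(1/14) = (-8 + c)/(14*(-3 + c)))
H = 39/7 (H = 5 + 4/7 = 39/7 ≈ 5.5714)
L(-17)*(-371 + H) = ((-8 - 17)/(14*(-3 - 17)))*(-371 + 39/7) = ((1/14)*(-25)/(-20))*(-2558/7) = ((1/14)*(-1/20)*(-25))*(-2558/7) = (5/56)*(-2558/7) = -6395/196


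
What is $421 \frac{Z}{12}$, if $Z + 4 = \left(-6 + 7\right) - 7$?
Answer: $- \frac{2105}{6} \approx -350.83$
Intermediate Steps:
$Z = -10$ ($Z = -4 + \left(\left(-6 + 7\right) - 7\right) = -4 + \left(1 - 7\right) = -4 - 6 = -10$)
$421 \frac{Z}{12} = 421 \left(- \frac{10}{12}\right) = 421 \left(\left(-10\right) \frac{1}{12}\right) = 421 \left(- \frac{5}{6}\right) = - \frac{2105}{6}$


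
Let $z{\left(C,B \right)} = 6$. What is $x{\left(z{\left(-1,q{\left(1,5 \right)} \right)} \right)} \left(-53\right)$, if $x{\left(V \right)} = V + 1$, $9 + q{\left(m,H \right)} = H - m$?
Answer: $-371$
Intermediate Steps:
$q{\left(m,H \right)} = -9 + H - m$ ($q{\left(m,H \right)} = -9 + \left(H - m\right) = -9 + H - m$)
$x{\left(V \right)} = 1 + V$
$x{\left(z{\left(-1,q{\left(1,5 \right)} \right)} \right)} \left(-53\right) = \left(1 + 6\right) \left(-53\right) = 7 \left(-53\right) = -371$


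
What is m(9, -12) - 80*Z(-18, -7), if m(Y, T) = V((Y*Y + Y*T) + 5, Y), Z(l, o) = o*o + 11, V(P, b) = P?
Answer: -4822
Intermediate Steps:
Z(l, o) = 11 + o**2 (Z(l, o) = o**2 + 11 = 11 + o**2)
m(Y, T) = 5 + Y**2 + T*Y (m(Y, T) = (Y*Y + Y*T) + 5 = (Y**2 + T*Y) + 5 = 5 + Y**2 + T*Y)
m(9, -12) - 80*Z(-18, -7) = (5 + 9**2 - 12*9) - 80*(11 + (-7)**2) = (5 + 81 - 108) - 80*(11 + 49) = -22 - 80*60 = -22 - 4800 = -4822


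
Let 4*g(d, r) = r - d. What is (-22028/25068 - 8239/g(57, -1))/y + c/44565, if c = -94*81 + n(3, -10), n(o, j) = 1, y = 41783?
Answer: -17738783145634/112805420208495 ≈ -0.15725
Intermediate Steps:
g(d, r) = -d/4 + r/4 (g(d, r) = (r - d)/4 = -d/4 + r/4)
c = -7613 (c = -94*81 + 1 = -7614 + 1 = -7613)
(-22028/25068 - 8239/g(57, -1))/y + c/44565 = (-22028/25068 - 8239/(-¼*57 + (¼)*(-1)))/41783 - 7613/44565 = (-22028*1/25068 - 8239/(-57/4 - ¼))*(1/41783) - 7613*1/44565 = (-5507/6267 - 8239/(-29/2))*(1/41783) - 7613/44565 = (-5507/6267 - 8239*(-2/29))*(1/41783) - 7613/44565 = (-5507/6267 + 16478/29)*(1/41783) - 7613/44565 = (103107923/181743)*(1/41783) - 7613/44565 = 103107923/7593767769 - 7613/44565 = -17738783145634/112805420208495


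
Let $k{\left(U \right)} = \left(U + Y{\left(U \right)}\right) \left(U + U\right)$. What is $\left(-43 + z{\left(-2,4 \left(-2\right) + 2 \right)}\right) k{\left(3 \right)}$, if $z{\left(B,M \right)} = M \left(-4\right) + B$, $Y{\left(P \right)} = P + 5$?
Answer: $-1386$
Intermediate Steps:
$Y{\left(P \right)} = 5 + P$
$k{\left(U \right)} = 2 U \left(5 + 2 U\right)$ ($k{\left(U \right)} = \left(U + \left(5 + U\right)\right) \left(U + U\right) = \left(5 + 2 U\right) 2 U = 2 U \left(5 + 2 U\right)$)
$z{\left(B,M \right)} = B - 4 M$ ($z{\left(B,M \right)} = - 4 M + B = B - 4 M$)
$\left(-43 + z{\left(-2,4 \left(-2\right) + 2 \right)}\right) k{\left(3 \right)} = \left(-43 - \left(2 + 4 \left(4 \left(-2\right) + 2\right)\right)\right) 2 \cdot 3 \left(5 + 2 \cdot 3\right) = \left(-43 - \left(2 + 4 \left(-8 + 2\right)\right)\right) 2 \cdot 3 \left(5 + 6\right) = \left(-43 - -22\right) 2 \cdot 3 \cdot 11 = \left(-43 + \left(-2 + 24\right)\right) 66 = \left(-43 + 22\right) 66 = \left(-21\right) 66 = -1386$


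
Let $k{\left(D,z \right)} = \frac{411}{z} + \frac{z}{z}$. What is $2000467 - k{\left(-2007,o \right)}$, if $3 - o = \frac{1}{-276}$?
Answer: $\frac{1658272878}{829} \approx 2.0003 \cdot 10^{6}$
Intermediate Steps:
$o = \frac{829}{276}$ ($o = 3 - \frac{1}{-276} = 3 - - \frac{1}{276} = 3 + \frac{1}{276} = \frac{829}{276} \approx 3.0036$)
$k{\left(D,z \right)} = 1 + \frac{411}{z}$ ($k{\left(D,z \right)} = \frac{411}{z} + 1 = 1 + \frac{411}{z}$)
$2000467 - k{\left(-2007,o \right)} = 2000467 - \frac{411 + \frac{829}{276}}{\frac{829}{276}} = 2000467 - \frac{276}{829} \cdot \frac{114265}{276} = 2000467 - \frac{114265}{829} = \frac{1658272878}{829}$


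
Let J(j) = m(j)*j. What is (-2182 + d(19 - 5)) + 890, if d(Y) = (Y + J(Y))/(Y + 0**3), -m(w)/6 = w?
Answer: -1375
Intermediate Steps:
m(w) = -6*w
J(j) = -6*j**2 (J(j) = (-6*j)*j = -6*j**2)
d(Y) = (Y - 6*Y**2)/Y (d(Y) = (Y - 6*Y**2)/(Y + 0**3) = (Y - 6*Y**2)/(Y + 0) = (Y - 6*Y**2)/Y)
(-2182 + d(19 - 5)) + 890 = (-2182 + (1 - 6*(19 - 5))) + 890 = (-2182 + (1 - 6*14)) + 890 = (-2182 + (1 - 84)) + 890 = (-2182 - 83) + 890 = -2265 + 890 = -1375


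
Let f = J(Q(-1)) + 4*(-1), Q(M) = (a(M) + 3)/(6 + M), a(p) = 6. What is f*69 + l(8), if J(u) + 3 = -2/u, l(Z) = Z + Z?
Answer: -1631/3 ≈ -543.67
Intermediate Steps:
l(Z) = 2*Z
Q(M) = 9/(6 + M) (Q(M) = (6 + 3)/(6 + M) = 9/(6 + M))
J(u) = -3 - 2/u
f = -73/9 (f = (-3 - 2/(9/(6 - 1))) + 4*(-1) = (-3 - 2/(9/5)) - 4 = (-3 - 2/(9*(1/5))) - 4 = (-3 - 2/9/5) - 4 = (-3 - 2*5/9) - 4 = (-3 - 10/9) - 4 = -37/9 - 4 = -73/9 ≈ -8.1111)
f*69 + l(8) = -73/9*69 + 2*8 = -1679/3 + 16 = -1631/3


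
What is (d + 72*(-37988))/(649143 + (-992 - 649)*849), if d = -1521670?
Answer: 2128403/372033 ≈ 5.7210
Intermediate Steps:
(d + 72*(-37988))/(649143 + (-992 - 649)*849) = (-1521670 + 72*(-37988))/(649143 + (-992 - 649)*849) = (-1521670 - 2735136)/(649143 - 1641*849) = -4256806/(649143 - 1393209) = -4256806/(-744066) = -4256806*(-1/744066) = 2128403/372033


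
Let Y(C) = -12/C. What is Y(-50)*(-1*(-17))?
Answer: 102/25 ≈ 4.0800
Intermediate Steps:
Y(-50)*(-1*(-17)) = (-12/(-50))*(-1*(-17)) = -12*(-1/50)*17 = (6/25)*17 = 102/25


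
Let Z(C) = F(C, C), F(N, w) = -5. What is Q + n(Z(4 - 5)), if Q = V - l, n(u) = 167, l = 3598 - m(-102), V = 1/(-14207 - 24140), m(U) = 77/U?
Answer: -13422945635/3911394 ≈ -3431.8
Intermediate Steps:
Z(C) = -5
V = -1/38347 (V = 1/(-38347) = -1/38347 ≈ -2.6078e-5)
l = 367073/102 (l = 3598 - 77/(-102) = 3598 - 77*(-1)/102 = 3598 - 1*(-77/102) = 3598 + 77/102 = 367073/102 ≈ 3598.8)
Q = -14076148433/3911394 (Q = -1/38347 - 1*367073/102 = -1/38347 - 367073/102 = -14076148433/3911394 ≈ -3598.8)
Q + n(Z(4 - 5)) = -14076148433/3911394 + 167 = -13422945635/3911394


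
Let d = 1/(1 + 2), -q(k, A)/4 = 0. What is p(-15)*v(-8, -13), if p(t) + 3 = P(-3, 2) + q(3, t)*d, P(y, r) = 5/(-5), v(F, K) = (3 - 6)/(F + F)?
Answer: -¾ ≈ -0.75000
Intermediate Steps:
q(k, A) = 0 (q(k, A) = -4*0 = 0)
v(F, K) = -3/(2*F) (v(F, K) = -3*1/(2*F) = -3/(2*F))
P(y, r) = -1 (P(y, r) = 5*(-⅕) = -1)
d = ⅓ (d = 1/3 = ⅓ ≈ 0.33333)
p(t) = -4 (p(t) = -3 + (-1 + 0*(⅓)) = -3 + (-1 + 0) = -3 - 1 = -4)
p(-15)*v(-8, -13) = -(-6)/(-8) = -(-6)*(-1)/8 = -4*3/16 = -¾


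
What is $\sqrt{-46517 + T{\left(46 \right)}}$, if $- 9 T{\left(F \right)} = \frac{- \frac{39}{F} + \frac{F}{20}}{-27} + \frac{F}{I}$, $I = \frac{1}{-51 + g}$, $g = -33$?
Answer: $\frac{i \sqrt{444332288910}}{3105} \approx 214.68 i$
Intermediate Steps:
$I = - \frac{1}{84}$ ($I = \frac{1}{-51 - 33} = \frac{1}{-84} = - \frac{1}{84} \approx -0.011905$)
$T{\left(F \right)} = - \frac{13}{81 F} + \frac{45361 F}{4860}$ ($T{\left(F \right)} = - \frac{\frac{- \frac{39}{F} + \frac{F}{20}}{-27} + \frac{F}{- \frac{1}{84}}}{9} = - \frac{\left(- \frac{39}{F} + F \frac{1}{20}\right) \left(- \frac{1}{27}\right) + F \left(-84\right)}{9} = - \frac{\left(- \frac{39}{F} + \frac{F}{20}\right) \left(- \frac{1}{27}\right) - 84 F}{9} = - \frac{\left(- \frac{F}{540} + \frac{13}{9 F}\right) - 84 F}{9} = - \frac{- \frac{45361 F}{540} + \frac{13}{9 F}}{9} = - \frac{13}{81 F} + \frac{45361 F}{4860}$)
$\sqrt{-46517 + T{\left(46 \right)}} = \sqrt{-46517 + \frac{-780 + 45361 \cdot 46^{2}}{4860 \cdot 46}} = \sqrt{-46517 + \frac{1}{4860} \cdot \frac{1}{46} \left(-780 + 45361 \cdot 2116\right)} = \sqrt{-46517 + \frac{1}{4860} \cdot \frac{1}{46} \left(-780 + 95983876\right)} = \sqrt{-46517 + \frac{1}{4860} \cdot \frac{1}{46} \cdot 95983096} = \sqrt{-46517 + \frac{11997887}{27945}} = \sqrt{- \frac{1287919678}{27945}} = \frac{i \sqrt{444332288910}}{3105}$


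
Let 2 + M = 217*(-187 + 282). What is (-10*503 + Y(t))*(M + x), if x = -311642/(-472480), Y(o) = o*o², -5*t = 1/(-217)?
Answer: -4469590069260303264687/43106683270000 ≈ -1.0369e+8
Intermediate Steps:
t = 1/1085 (t = -⅕/(-217) = -⅕*(-1/217) = 1/1085 ≈ 0.00092166)
Y(o) = o³
x = 155821/236240 (x = -311642*(-1/472480) = 155821/236240 ≈ 0.65959)
M = 20613 (M = -2 + 217*(-187 + 282) = -2 + 217*95 = -2 + 20615 = 20613)
(-10*503 + Y(t))*(M + x) = (-10*503 + (1/1085)³)*(20613 + 155821/236240) = (-5030 + 1/1277289125)*(4869770941/236240) = -6424764298749/1277289125*4869770941/236240 = -4469590069260303264687/43106683270000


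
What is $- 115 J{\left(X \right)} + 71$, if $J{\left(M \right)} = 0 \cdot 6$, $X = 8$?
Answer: $71$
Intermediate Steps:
$J{\left(M \right)} = 0$
$- 115 J{\left(X \right)} + 71 = \left(-115\right) 0 + 71 = 0 + 71 = 71$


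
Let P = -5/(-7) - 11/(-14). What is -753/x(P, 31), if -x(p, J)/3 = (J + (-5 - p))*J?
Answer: 502/1519 ≈ 0.33048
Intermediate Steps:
P = 3/2 (P = -5*(-1/7) - 11*(-1/14) = 5/7 + 11/14 = 3/2 ≈ 1.5000)
x(p, J) = -3*J*(-5 + J - p) (x(p, J) = -3*(J + (-5 - p))*J = -3*(-5 + J - p)*J = -3*J*(-5 + J - p))
-753/x(P, 31) = -753*1/(93*(5 + 3/2 - 1*31)) = -753*1/(93*(5 + 3/2 - 31)) = -753/(3*31*(-49/2)) = -753/(-4557/2) = -753*(-2/4557) = 502/1519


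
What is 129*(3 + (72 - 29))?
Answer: 5934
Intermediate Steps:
129*(3 + (72 - 29)) = 129*(3 + 43) = 129*46 = 5934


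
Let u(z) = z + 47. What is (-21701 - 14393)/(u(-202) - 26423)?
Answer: 18047/13289 ≈ 1.3580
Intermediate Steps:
u(z) = 47 + z
(-21701 - 14393)/(u(-202) - 26423) = (-21701 - 14393)/((47 - 202) - 26423) = -36094/(-155 - 26423) = -36094/(-26578) = -36094*(-1/26578) = 18047/13289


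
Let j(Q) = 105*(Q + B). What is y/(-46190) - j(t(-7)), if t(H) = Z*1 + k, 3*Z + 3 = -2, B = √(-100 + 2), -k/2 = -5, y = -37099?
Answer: -40379151/46190 - 735*I*√2 ≈ -874.2 - 1039.4*I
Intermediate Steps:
k = 10 (k = -2*(-5) = 10)
B = 7*I*√2 (B = √(-98) = 7*I*√2 ≈ 9.8995*I)
Z = -5/3 (Z = -1 + (⅓)*(-2) = -1 - ⅔ = -5/3 ≈ -1.6667)
t(H) = 25/3 (t(H) = -5/3*1 + 10 = -5/3 + 10 = 25/3)
j(Q) = 105*Q + 735*I*√2 (j(Q) = 105*(Q + 7*I*√2) = 105*Q + 735*I*√2)
y/(-46190) - j(t(-7)) = -37099/(-46190) - (105*(25/3) + 735*I*√2) = -37099*(-1/46190) - (875 + 735*I*√2) = 37099/46190 + (-875 - 735*I*√2) = -40379151/46190 - 735*I*√2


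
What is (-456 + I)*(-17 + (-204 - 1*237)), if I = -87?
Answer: 248694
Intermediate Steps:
(-456 + I)*(-17 + (-204 - 1*237)) = (-456 - 87)*(-17 + (-204 - 1*237)) = -543*(-17 + (-204 - 237)) = -543*(-17 - 441) = -543*(-458) = 248694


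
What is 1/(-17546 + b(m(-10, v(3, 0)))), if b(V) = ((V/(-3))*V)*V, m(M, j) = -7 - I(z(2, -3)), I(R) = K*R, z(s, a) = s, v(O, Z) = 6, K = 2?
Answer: -3/51307 ≈ -5.8472e-5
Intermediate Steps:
I(R) = 2*R
m(M, j) = -11 (m(M, j) = -7 - 2*2 = -7 - 1*4 = -7 - 4 = -11)
b(V) = -V**3/3 (b(V) = ((V*(-1/3))*V)*V = ((-V/3)*V)*V = (-V**2/3)*V = -V**3/3)
1/(-17546 + b(m(-10, v(3, 0)))) = 1/(-17546 - 1/3*(-11)**3) = 1/(-17546 - 1/3*(-1331)) = 1/(-17546 + 1331/3) = 1/(-51307/3) = -3/51307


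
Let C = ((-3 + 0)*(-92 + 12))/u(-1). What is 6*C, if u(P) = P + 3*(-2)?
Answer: -1440/7 ≈ -205.71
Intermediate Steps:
u(P) = -6 + P (u(P) = P - 6 = -6 + P)
C = -240/7 (C = ((-3 + 0)*(-92 + 12))/(-6 - 1) = -3*(-80)/(-7) = 240*(-⅐) = -240/7 ≈ -34.286)
6*C = 6*(-240/7) = -1440/7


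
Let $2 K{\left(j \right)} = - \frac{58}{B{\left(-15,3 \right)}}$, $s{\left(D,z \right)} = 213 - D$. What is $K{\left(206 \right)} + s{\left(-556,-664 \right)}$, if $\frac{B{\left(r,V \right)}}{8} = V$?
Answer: $\frac{18427}{24} \approx 767.79$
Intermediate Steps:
$B{\left(r,V \right)} = 8 V$
$K{\left(j \right)} = - \frac{29}{24}$ ($K{\left(j \right)} = \frac{\left(-58\right) \frac{1}{8 \cdot 3}}{2} = \frac{\left(-58\right) \frac{1}{24}}{2} = \frac{1}{2} \left(- \frac{29}{12}\right) = - \frac{29}{24}$)
$K{\left(206 \right)} + s{\left(-556,-664 \right)} = - \frac{29}{24} + \left(213 - -556\right) = - \frac{29}{24} + \left(213 + 556\right) = - \frac{29}{24} + 769 = \frac{18427}{24}$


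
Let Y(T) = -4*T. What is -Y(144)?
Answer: 576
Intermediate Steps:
-Y(144) = -(-4)*144 = -1*(-576) = 576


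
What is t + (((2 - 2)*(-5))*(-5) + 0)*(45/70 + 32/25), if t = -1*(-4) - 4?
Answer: 0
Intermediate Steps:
t = 0 (t = 4 - 4 = 0)
t + (((2 - 2)*(-5))*(-5) + 0)*(45/70 + 32/25) = 0 + (((2 - 2)*(-5))*(-5) + 0)*(45/70 + 32/25) = 0 + ((0*(-5))*(-5) + 0)*(45*(1/70) + 32*(1/25)) = 0 + (0*(-5) + 0)*(9/14 + 32/25) = 0 + (0 + 0)*(673/350) = 0 + 0*(673/350) = 0 + 0 = 0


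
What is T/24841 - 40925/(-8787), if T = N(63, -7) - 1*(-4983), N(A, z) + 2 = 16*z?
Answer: 1059401828/218277867 ≈ 4.8535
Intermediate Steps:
N(A, z) = -2 + 16*z
T = 4869 (T = (-2 + 16*(-7)) - 1*(-4983) = (-2 - 112) + 4983 = -114 + 4983 = 4869)
T/24841 - 40925/(-8787) = 4869/24841 - 40925/(-8787) = 4869*(1/24841) - 40925*(-1/8787) = 4869/24841 + 40925/8787 = 1059401828/218277867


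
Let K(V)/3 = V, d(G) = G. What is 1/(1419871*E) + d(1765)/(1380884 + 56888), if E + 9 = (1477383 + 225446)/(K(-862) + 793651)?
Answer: 848352804850185/691127543317722217 ≈ 0.0012275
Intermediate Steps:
K(V) = 3*V
E = -5416756/791065 (E = -9 + (1477383 + 225446)/(3*(-862) + 793651) = -9 + 1702829/(-2586 + 793651) = -9 + 1702829/791065 = -5416756/791065 ≈ -6.8474)
1/(1419871*E) + d(1765)/(1380884 + 56888) = 1/(1419871*(-5416756/791065)) + 1765/(1380884 + 56888) = (1/1419871)*(-791065/5416756) + 1765/1437772 = -791065/7691094758476 + 1765*(1/1437772) = -791065/7691094758476 + 1765/1437772 = 848352804850185/691127543317722217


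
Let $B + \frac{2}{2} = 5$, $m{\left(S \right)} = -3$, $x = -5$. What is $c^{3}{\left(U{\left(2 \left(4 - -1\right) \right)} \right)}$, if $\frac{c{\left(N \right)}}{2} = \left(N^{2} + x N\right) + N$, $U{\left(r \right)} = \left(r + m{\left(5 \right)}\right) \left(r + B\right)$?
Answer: $6253912129024$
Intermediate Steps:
$B = 4$ ($B = -1 + 5 = 4$)
$U{\left(r \right)} = \left(-3 + r\right) \left(4 + r\right)$ ($U{\left(r \right)} = \left(r - 3\right) \left(r + 4\right) = \left(-3 + r\right) \left(4 + r\right)$)
$c{\left(N \right)} = - 8 N + 2 N^{2}$ ($c{\left(N \right)} = 2 \left(\left(N^{2} - 5 N\right) + N\right) = 2 \left(N^{2} - 4 N\right) = - 8 N + 2 N^{2}$)
$c^{3}{\left(U{\left(2 \left(4 - -1\right) \right)} \right)} = \left(2 \left(-12 + 2 \left(4 - -1\right) + \left(2 \left(4 - -1\right)\right)^{2}\right) \left(-4 + \left(-12 + 2 \left(4 - -1\right) + \left(2 \left(4 - -1\right)\right)^{2}\right)\right)\right)^{3} = \left(2 \left(-12 + 2 \left(4 + 1\right) + \left(2 \left(4 + 1\right)\right)^{2}\right) \left(-4 + \left(-12 + 2 \left(4 + 1\right) + \left(2 \left(4 + 1\right)\right)^{2}\right)\right)\right)^{3} = \left(2 \left(-12 + 2 \cdot 5 + \left(2 \cdot 5\right)^{2}\right) \left(-4 + \left(-12 + 2 \cdot 5 + \left(2 \cdot 5\right)^{2}\right)\right)\right)^{3} = \left(2 \left(-12 + 10 + 10^{2}\right) \left(-4 + \left(-12 + 10 + 10^{2}\right)\right)\right)^{3} = \left(2 \left(-12 + 10 + 100\right) \left(-4 + \left(-12 + 10 + 100\right)\right)\right)^{3} = \left(2 \cdot 98 \left(-4 + 98\right)\right)^{3} = \left(2 \cdot 98 \cdot 94\right)^{3} = 18424^{3} = 6253912129024$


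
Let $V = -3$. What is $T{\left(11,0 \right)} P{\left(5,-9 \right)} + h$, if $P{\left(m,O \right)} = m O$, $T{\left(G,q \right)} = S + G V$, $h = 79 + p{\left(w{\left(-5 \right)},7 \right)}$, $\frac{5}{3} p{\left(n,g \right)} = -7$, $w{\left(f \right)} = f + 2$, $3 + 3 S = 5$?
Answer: $\frac{7649}{5} \approx 1529.8$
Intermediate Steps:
$S = \frac{2}{3}$ ($S = -1 + \frac{1}{3} \cdot 5 = -1 + \frac{5}{3} = \frac{2}{3} \approx 0.66667$)
$w{\left(f \right)} = 2 + f$
$p{\left(n,g \right)} = - \frac{21}{5}$ ($p{\left(n,g \right)} = \frac{3}{5} \left(-7\right) = - \frac{21}{5}$)
$h = \frac{374}{5}$ ($h = 79 - \frac{21}{5} = \frac{374}{5} \approx 74.8$)
$T{\left(G,q \right)} = \frac{2}{3} - 3 G$ ($T{\left(G,q \right)} = \frac{2}{3} + G \left(-3\right) = \frac{2}{3} - 3 G$)
$P{\left(m,O \right)} = O m$
$T{\left(11,0 \right)} P{\left(5,-9 \right)} + h = \left(\frac{2}{3} - 33\right) \left(\left(-9\right) 5\right) + \frac{374}{5} = \left(\frac{2}{3} - 33\right) \left(-45\right) + \frac{374}{5} = \left(- \frac{97}{3}\right) \left(-45\right) + \frac{374}{5} = 1455 + \frac{374}{5} = \frac{7649}{5}$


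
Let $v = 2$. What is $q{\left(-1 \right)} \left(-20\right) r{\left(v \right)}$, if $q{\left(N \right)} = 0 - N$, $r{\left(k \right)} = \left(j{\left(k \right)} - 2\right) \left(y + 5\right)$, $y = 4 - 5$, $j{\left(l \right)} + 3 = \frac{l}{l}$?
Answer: $320$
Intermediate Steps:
$j{\left(l \right)} = -2$ ($j{\left(l \right)} = -3 + \frac{l}{l} = -3 + 1 = -2$)
$y = -1$
$r{\left(k \right)} = -16$ ($r{\left(k \right)} = \left(-2 - 2\right) \left(-1 + 5\right) = \left(-4\right) 4 = -16$)
$q{\left(N \right)} = - N$
$q{\left(-1 \right)} \left(-20\right) r{\left(v \right)} = \left(-1\right) \left(-1\right) \left(-20\right) \left(-16\right) = 1 \left(-20\right) \left(-16\right) = \left(-20\right) \left(-16\right) = 320$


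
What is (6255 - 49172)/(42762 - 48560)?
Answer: 42917/5798 ≈ 7.4020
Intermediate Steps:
(6255 - 49172)/(42762 - 48560) = -42917/(-5798) = -42917*(-1/5798) = 42917/5798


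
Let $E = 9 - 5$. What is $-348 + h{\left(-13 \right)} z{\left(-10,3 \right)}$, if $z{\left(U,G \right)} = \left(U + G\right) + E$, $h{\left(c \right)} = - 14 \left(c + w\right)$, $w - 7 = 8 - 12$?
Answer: $-768$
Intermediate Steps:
$w = 3$ ($w = 7 + \left(8 - 12\right) = 7 - 4 = 3$)
$h{\left(c \right)} = -42 - 14 c$ ($h{\left(c \right)} = - 14 \left(c + 3\right) = - 14 \left(3 + c\right) = -42 - 14 c$)
$E = 4$
$z{\left(U,G \right)} = 4 + G + U$ ($z{\left(U,G \right)} = \left(U + G\right) + 4 = \left(G + U\right) + 4 = 4 + G + U$)
$-348 + h{\left(-13 \right)} z{\left(-10,3 \right)} = -348 + \left(-42 - -182\right) \left(4 + 3 - 10\right) = -348 + \left(-42 + 182\right) \left(-3\right) = -348 + 140 \left(-3\right) = -348 - 420 = -768$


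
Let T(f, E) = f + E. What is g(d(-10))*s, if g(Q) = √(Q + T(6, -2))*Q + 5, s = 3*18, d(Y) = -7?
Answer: 270 - 378*I*√3 ≈ 270.0 - 654.71*I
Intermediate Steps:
T(f, E) = E + f
s = 54
g(Q) = 5 + Q*√(4 + Q) (g(Q) = √(Q + (-2 + 6))*Q + 5 = √(Q + 4)*Q + 5 = √(4 + Q)*Q + 5 = Q*√(4 + Q) + 5 = 5 + Q*√(4 + Q))
g(d(-10))*s = (5 - 7*√(4 - 7))*54 = (5 - 7*I*√3)*54 = 270 - 378*I*√3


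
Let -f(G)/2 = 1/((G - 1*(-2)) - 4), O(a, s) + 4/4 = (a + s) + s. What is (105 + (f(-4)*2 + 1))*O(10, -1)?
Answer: 2240/3 ≈ 746.67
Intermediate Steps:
O(a, s) = -1 + a + 2*s (O(a, s) = -1 + ((a + s) + s) = -1 + (a + 2*s) = -1 + a + 2*s)
f(G) = -2/(-2 + G) (f(G) = -2/((G - 1*(-2)) - 4) = -2/((G + 2) - 4) = -2/((2 + G) - 4) = -2/(-2 + G))
(105 + (f(-4)*2 + 1))*O(10, -1) = (105 + (-2/(-2 - 4)*2 + 1))*(-1 + 10 + 2*(-1)) = (105 + (-2/(-6)*2 + 1))*(-1 + 10 - 2) = (105 + (-2*(-⅙)*2 + 1))*7 = (105 + ((⅓)*2 + 1))*7 = (105 + (⅔ + 1))*7 = (105 + 5/3)*7 = (320/3)*7 = 2240/3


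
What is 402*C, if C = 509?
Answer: 204618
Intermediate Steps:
402*C = 402*509 = 204618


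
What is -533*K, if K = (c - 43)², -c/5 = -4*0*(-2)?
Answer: -985517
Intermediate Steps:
c = 0 (c = -5*(-4*0)*(-2) = -0*(-2) = -5*0 = 0)
K = 1849 (K = (0 - 43)² = (-43)² = 1849)
-533*K = -533*1849 = -985517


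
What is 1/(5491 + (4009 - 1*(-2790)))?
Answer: 1/12290 ≈ 8.1367e-5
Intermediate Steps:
1/(5491 + (4009 - 1*(-2790))) = 1/(5491 + (4009 + 2790)) = 1/(5491 + 6799) = 1/12290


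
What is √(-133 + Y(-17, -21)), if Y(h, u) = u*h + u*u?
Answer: √665 ≈ 25.788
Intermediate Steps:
Y(h, u) = u² + h*u (Y(h, u) = h*u + u² = u² + h*u)
√(-133 + Y(-17, -21)) = √(-133 - 21*(-17 - 21)) = √(-133 - 21*(-38)) = √(-133 + 798) = √665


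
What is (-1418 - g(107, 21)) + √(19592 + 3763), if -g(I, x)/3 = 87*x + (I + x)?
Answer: 4447 + 3*√2595 ≈ 4599.8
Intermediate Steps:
g(I, x) = -264*x - 3*I (g(I, x) = -3*(87*x + (I + x)) = -3*(I + 88*x) = -264*x - 3*I)
(-1418 - g(107, 21)) + √(19592 + 3763) = (-1418 - (-264*21 - 3*107)) + √(19592 + 3763) = (-1418 - (-5544 - 321)) + √23355 = (-1418 - 1*(-5865)) + 3*√2595 = (-1418 + 5865) + 3*√2595 = 4447 + 3*√2595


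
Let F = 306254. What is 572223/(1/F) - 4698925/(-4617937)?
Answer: 809273060173748479/4617937 ≈ 1.7525e+11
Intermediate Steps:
572223/(1/F) - 4698925/(-4617937) = 572223/(1/306254) - 4698925/(-4617937) = 572223/(1/306254) - 4698925*(-1/4617937) = 572223*306254 + 4698925/4617937 = 175245582642 + 4698925/4617937 = 809273060173748479/4617937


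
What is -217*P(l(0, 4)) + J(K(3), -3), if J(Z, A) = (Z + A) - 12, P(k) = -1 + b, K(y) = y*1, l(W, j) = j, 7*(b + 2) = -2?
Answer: 701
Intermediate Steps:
b = -16/7 (b = -2 + (⅐)*(-2) = -2 - 2/7 = -16/7 ≈ -2.2857)
K(y) = y
P(k) = -23/7 (P(k) = -1 - 16/7 = -23/7)
J(Z, A) = -12 + A + Z (J(Z, A) = (A + Z) - 12 = -12 + A + Z)
-217*P(l(0, 4)) + J(K(3), -3) = -217*(-23/7) + (-12 - 3 + 3) = 713 - 12 = 701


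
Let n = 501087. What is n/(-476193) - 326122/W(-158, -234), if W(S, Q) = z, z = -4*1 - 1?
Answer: 51764836037/793655 ≈ 65223.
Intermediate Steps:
z = -5 (z = -4 - 1 = -5)
W(S, Q) = -5
n/(-476193) - 326122/W(-158, -234) = 501087/(-476193) - 326122/(-5) = 501087*(-1/476193) - 326122*(-1/5) = -167029/158731 + 326122/5 = 51764836037/793655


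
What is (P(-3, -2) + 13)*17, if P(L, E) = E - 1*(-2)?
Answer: 221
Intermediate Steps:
P(L, E) = 2 + E (P(L, E) = E + 2 = 2 + E)
(P(-3, -2) + 13)*17 = ((2 - 2) + 13)*17 = (0 + 13)*17 = 13*17 = 221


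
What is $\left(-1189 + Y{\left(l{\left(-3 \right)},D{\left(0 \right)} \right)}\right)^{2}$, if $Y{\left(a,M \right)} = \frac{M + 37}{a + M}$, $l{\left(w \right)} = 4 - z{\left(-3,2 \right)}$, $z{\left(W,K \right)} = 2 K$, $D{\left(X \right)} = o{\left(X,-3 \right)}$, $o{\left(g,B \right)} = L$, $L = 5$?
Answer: $\frac{34845409}{25} \approx 1.3938 \cdot 10^{6}$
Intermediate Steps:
$o{\left(g,B \right)} = 5$
$D{\left(X \right)} = 5$
$l{\left(w \right)} = 0$ ($l{\left(w \right)} = 4 - 2 \cdot 2 = 4 - 4 = 0$)
$Y{\left(a,M \right)} = \frac{37 + M}{M + a}$
$\left(-1189 + Y{\left(l{\left(-3 \right)},D{\left(0 \right)} \right)}\right)^{2} = \left(-1189 + \frac{37 + 5}{5 + 0}\right)^{2} = \left(-1189 + \frac{1}{5} \cdot 42\right)^{2} = \left(-1189 + \frac{42}{5}\right)^{2} = \left(- \frac{5903}{5}\right)^{2} = \frac{34845409}{25}$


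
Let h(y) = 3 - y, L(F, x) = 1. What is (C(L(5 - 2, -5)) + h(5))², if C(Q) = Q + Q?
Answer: 0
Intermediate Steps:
C(Q) = 2*Q
(C(L(5 - 2, -5)) + h(5))² = (2*1 + (3 - 1*5))² = (2 + (3 - 5))² = (2 - 2)² = 0² = 0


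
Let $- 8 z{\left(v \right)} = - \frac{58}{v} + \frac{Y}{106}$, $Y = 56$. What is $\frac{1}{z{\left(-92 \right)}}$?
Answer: $- \frac{19504}{2825} \approx -6.9041$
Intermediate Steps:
$z{\left(v \right)} = - \frac{7}{106} + \frac{29}{4 v}$ ($z{\left(v \right)} = - \frac{- \frac{58}{v} + \frac{56}{106}}{8} = - \frac{- \frac{58}{v} + 56 \cdot \frac{1}{106}}{8} = - \frac{- \frac{58}{v} + \frac{28}{53}}{8} = - \frac{\frac{28}{53} - \frac{58}{v}}{8} = - \frac{7}{106} + \frac{29}{4 v}$)
$\frac{1}{z{\left(-92 \right)}} = \frac{1}{\frac{1}{212} \frac{1}{-92} \left(1537 - -1288\right)} = \frac{1}{\frac{1}{212} \left(- \frac{1}{92}\right) \left(1537 + 1288\right)} = \frac{1}{\frac{1}{212} \left(- \frac{1}{92}\right) 2825} = \frac{1}{- \frac{2825}{19504}} = - \frac{19504}{2825}$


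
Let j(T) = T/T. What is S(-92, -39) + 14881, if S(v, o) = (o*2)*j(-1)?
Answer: 14803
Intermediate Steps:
j(T) = 1
S(v, o) = 2*o (S(v, o) = (o*2)*1 = (2*o)*1 = 2*o)
S(-92, -39) + 14881 = 2*(-39) + 14881 = -78 + 14881 = 14803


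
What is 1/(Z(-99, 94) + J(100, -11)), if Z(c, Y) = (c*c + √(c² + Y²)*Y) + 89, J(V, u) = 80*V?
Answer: 8945/77687784 - 47*√18637/77687784 ≈ 3.2549e-5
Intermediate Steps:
Z(c, Y) = 89 + c² + Y*√(Y² + c²) (Z(c, Y) = (c² + √(Y² + c²)*Y) + 89 = (c² + Y*√(Y² + c²)) + 89 = 89 + c² + Y*√(Y² + c²))
1/(Z(-99, 94) + J(100, -11)) = 1/((89 + (-99)² + 94*√(94² + (-99)²)) + 80*100) = 1/((89 + 9801 + 94*√(8836 + 9801)) + 8000) = 1/((89 + 9801 + 94*√18637) + 8000) = 1/((9890 + 94*√18637) + 8000) = 1/(17890 + 94*√18637)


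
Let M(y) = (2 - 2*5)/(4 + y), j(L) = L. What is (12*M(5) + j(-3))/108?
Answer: -41/324 ≈ -0.12654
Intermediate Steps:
M(y) = -8/(4 + y) (M(y) = (2 - 10)/(4 + y) = -8/(4 + y))
(12*M(5) + j(-3))/108 = (12*(-8/(4 + 5)) - 3)/108 = (12*(-8/9) - 3)*(1/108) = (-32/3 - 3)*(1/108) = -41/3*1/108 = -41/324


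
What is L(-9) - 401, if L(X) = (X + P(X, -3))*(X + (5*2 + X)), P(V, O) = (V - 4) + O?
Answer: -201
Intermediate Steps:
P(V, O) = -4 + O + V (P(V, O) = (-4 + V) + O = -4 + O + V)
L(X) = (-7 + 2*X)*(10 + 2*X) (L(X) = (X + (-4 - 3 + X))*(X + (5*2 + X)) = (X + (-7 + X))*(X + (10 + X)) = (-7 + 2*X)*(10 + 2*X))
L(-9) - 401 = (-70 + 4*(-9)² + 6*(-9)) - 401 = (-70 + 4*81 - 54) - 401 = (-70 + 324 - 54) - 401 = 200 - 401 = -201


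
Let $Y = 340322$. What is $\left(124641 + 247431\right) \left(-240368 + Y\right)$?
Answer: $37190084688$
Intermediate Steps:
$\left(124641 + 247431\right) \left(-240368 + Y\right) = \left(124641 + 247431\right) \left(-240368 + 340322\right) = 372072 \cdot 99954 = 37190084688$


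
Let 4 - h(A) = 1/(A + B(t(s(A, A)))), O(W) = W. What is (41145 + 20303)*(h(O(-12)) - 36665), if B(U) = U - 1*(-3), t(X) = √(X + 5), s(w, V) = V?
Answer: -24780127279/11 + 7681*I*√7/11 ≈ -2.2527e+9 + 1847.5*I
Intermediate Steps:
t(X) = √(5 + X)
B(U) = 3 + U (B(U) = U + 3 = 3 + U)
h(A) = 4 - 1/(3 + A + √(5 + A)) (h(A) = 4 - 1/(A + (3 + √(5 + A))) = 4 - 1/(3 + A + √(5 + A)))
(41145 + 20303)*(h(O(-12)) - 36665) = (41145 + 20303)*((11 + 4*(-12) + 4*√(5 - 12))/(3 - 12 + √(5 - 12)) - 36665) = 61448*((11 - 48 + 4*√(-7))/(3 - 12 + √(-7)) - 36665) = 61448*((11 - 48 + 4*(I*√7))/(3 - 12 + I*√7) - 36665) = 61448*((11 - 48 + 4*I*√7)/(-9 + I*√7) - 36665) = 61448*((-37 + 4*I*√7)/(-9 + I*√7) - 36665) = 61448*(-36665 + (-37 + 4*I*√7)/(-9 + I*√7)) = -2252990920 + 61448*(-37 + 4*I*√7)/(-9 + I*√7)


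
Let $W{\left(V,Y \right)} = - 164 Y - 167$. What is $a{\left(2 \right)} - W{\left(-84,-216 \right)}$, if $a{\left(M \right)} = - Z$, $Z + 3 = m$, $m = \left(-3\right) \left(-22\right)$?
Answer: $-35320$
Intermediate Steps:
$W{\left(V,Y \right)} = -167 - 164 Y$
$m = 66$
$Z = 63$ ($Z = -3 + 66 = 63$)
$a{\left(M \right)} = -63$ ($a{\left(M \right)} = \left(-1\right) 63 = -63$)
$a{\left(2 \right)} - W{\left(-84,-216 \right)} = -63 - \left(-167 - -35424\right) = -63 - \left(-167 + 35424\right) = -63 - 35257 = -35320$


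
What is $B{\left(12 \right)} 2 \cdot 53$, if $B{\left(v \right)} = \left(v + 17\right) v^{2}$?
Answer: $442656$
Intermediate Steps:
$B{\left(v \right)} = v^{2} \left(17 + v\right)$ ($B{\left(v \right)} = \left(17 + v\right) v^{2} = v^{2} \left(17 + v\right)$)
$B{\left(12 \right)} 2 \cdot 53 = 12^{2} \left(17 + 12\right) 2 \cdot 53 = 144 \cdot 29 \cdot 106 = 4176 \cdot 106 = 442656$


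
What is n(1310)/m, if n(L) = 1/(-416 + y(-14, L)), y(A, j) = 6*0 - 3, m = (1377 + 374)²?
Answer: -1/1284654419 ≈ -7.7842e-10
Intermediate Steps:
m = 3066001 (m = 1751² = 3066001)
y(A, j) = -3 (y(A, j) = 0 - 3 = -3)
n(L) = -1/419 (n(L) = 1/(-416 - 3) = 1/(-419) = -1/419)
n(1310)/m = -1/419/3066001 = -1/419*1/3066001 = -1/1284654419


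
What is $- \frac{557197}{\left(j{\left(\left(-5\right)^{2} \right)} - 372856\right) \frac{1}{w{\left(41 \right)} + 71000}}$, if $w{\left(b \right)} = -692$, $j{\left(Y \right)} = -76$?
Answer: $\frac{1399121667}{13319} \approx 1.0505 \cdot 10^{5}$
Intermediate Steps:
$- \frac{557197}{\left(j{\left(\left(-5\right)^{2} \right)} - 372856\right) \frac{1}{w{\left(41 \right)} + 71000}} = - \frac{557197}{\left(-76 - 372856\right) \frac{1}{-692 + 71000}} = - \frac{557197}{\left(-372932\right) \frac{1}{70308}} = - \frac{557197}{- \frac{13319}{2511}} = \left(-557197\right) \left(- \frac{2511}{13319}\right) = \frac{1399121667}{13319}$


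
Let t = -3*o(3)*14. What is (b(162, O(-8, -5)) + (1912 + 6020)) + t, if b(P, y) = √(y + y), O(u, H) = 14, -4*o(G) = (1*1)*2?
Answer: 7953 + 2*√7 ≈ 7958.3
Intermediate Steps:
o(G) = -½ (o(G) = -1*1*2/4 = -2/4 = -¼*2 = -½)
b(P, y) = √2*√y (b(P, y) = √(2*y) = √2*√y)
t = 21 (t = -3*(-½)*14 = (3/2)*14 = 21)
(b(162, O(-8, -5)) + (1912 + 6020)) + t = (√2*√14 + (1912 + 6020)) + 21 = (2*√7 + 7932) + 21 = (7932 + 2*√7) + 21 = 7953 + 2*√7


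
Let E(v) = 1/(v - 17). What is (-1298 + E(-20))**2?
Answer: 2306592729/1369 ≈ 1.6849e+6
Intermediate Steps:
E(v) = 1/(-17 + v)
(-1298 + E(-20))**2 = (-1298 + 1/(-17 - 20))**2 = (-1298 + 1/(-37))**2 = (-1298 - 1/37)**2 = (-48027/37)**2 = 2306592729/1369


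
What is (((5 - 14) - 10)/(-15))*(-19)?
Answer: -361/15 ≈ -24.067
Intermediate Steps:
(((5 - 14) - 10)/(-15))*(-19) = ((-9 - 10)*(-1/15))*(-19) = -19*(-1/15)*(-19) = (19/15)*(-19) = -361/15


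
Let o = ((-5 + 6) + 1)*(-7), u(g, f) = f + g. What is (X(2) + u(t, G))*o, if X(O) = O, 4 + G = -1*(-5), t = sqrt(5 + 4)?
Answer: -84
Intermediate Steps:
t = 3 (t = sqrt(9) = 3)
G = 1 (G = -4 - 1*(-5) = -4 + 5 = 1)
o = -14 (o = (1 + 1)*(-7) = 2*(-7) = -14)
(X(2) + u(t, G))*o = (2 + (1 + 3))*(-14) = (2 + 4)*(-14) = 6*(-14) = -84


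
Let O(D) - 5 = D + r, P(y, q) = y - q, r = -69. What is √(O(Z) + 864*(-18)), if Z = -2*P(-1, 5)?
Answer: 2*I*√3901 ≈ 124.92*I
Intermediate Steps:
Z = 12 (Z = -2*(-1 - 1*5) = -2*(-1 - 5) = -2*(-6) = 12)
O(D) = -64 + D (O(D) = 5 + (D - 69) = 5 + (-69 + D) = -64 + D)
√(O(Z) + 864*(-18)) = √((-64 + 12) + 864*(-18)) = √(-52 - 15552) = √(-15604) = 2*I*√3901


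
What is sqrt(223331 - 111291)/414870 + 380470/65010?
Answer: 38047/6501 + sqrt(28010)/207435 ≈ 5.8533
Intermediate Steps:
sqrt(223331 - 111291)/414870 + 380470/65010 = sqrt(112040)*(1/414870) + 380470*(1/65010) = (2*sqrt(28010))*(1/414870) + 38047/6501 = sqrt(28010)/207435 + 38047/6501 = 38047/6501 + sqrt(28010)/207435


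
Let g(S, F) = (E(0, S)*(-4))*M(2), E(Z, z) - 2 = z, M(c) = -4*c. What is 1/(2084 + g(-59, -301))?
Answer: 1/260 ≈ 0.0038462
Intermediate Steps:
E(Z, z) = 2 + z
g(S, F) = 64 + 32*S (g(S, F) = ((2 + S)*(-4))*(-4*2) = (-8 - 4*S)*(-8) = 64 + 32*S)
1/(2084 + g(-59, -301)) = 1/(2084 + (64 + 32*(-59))) = 1/(2084 + (64 - 1888)) = 1/(2084 - 1824) = 1/260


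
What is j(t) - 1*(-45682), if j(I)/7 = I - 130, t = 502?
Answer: 48286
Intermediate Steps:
j(I) = -910 + 7*I (j(I) = 7*(I - 130) = 7*(-130 + I) = -910 + 7*I)
j(t) - 1*(-45682) = (-910 + 7*502) - 1*(-45682) = (-910 + 3514) + 45682 = 2604 + 45682 = 48286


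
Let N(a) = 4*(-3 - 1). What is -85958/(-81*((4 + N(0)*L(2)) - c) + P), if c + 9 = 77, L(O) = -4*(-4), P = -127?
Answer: -85958/25793 ≈ -3.3326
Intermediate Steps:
L(O) = 16
c = 68 (c = -9 + 77 = 68)
N(a) = -16 (N(a) = 4*(-4) = -16)
-85958/(-81*((4 + N(0)*L(2)) - c) + P) = -85958/(-81*((4 - 16*16) - 1*68) - 127) = -85958/(-81*((4 - 256) - 68) - 127) = -85958/(-81*(-252 - 68) - 127) = -85958/(-81*(-320) - 127) = -85958/(25920 - 127) = -85958/25793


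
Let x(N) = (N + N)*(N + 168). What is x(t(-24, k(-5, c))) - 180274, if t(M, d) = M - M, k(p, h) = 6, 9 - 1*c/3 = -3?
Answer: -180274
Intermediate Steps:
c = 36 (c = 27 - 3*(-3) = 27 + 9 = 36)
t(M, d) = 0
x(N) = 2*N*(168 + N) (x(N) = (2*N)*(168 + N) = 2*N*(168 + N))
x(t(-24, k(-5, c))) - 180274 = 2*0*(168 + 0) - 180274 = 2*0*168 - 180274 = 0 - 180274 = -180274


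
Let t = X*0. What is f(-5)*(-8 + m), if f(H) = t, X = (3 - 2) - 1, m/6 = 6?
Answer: 0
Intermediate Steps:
m = 36 (m = 6*6 = 36)
X = 0 (X = 1 - 1 = 0)
t = 0 (t = 0*0 = 0)
f(H) = 0
f(-5)*(-8 + m) = 0*(-8 + 36) = 0*28 = 0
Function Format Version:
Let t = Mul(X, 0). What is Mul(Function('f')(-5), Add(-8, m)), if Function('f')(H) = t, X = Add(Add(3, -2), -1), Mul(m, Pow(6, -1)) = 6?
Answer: 0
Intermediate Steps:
m = 36 (m = Mul(6, 6) = 36)
X = 0 (X = Add(1, -1) = 0)
t = 0 (t = Mul(0, 0) = 0)
Function('f')(H) = 0
Mul(Function('f')(-5), Add(-8, m)) = Mul(0, Add(-8, 36)) = Mul(0, 28) = 0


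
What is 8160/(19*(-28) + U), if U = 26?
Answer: -4080/253 ≈ -16.126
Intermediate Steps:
8160/(19*(-28) + U) = 8160/(19*(-28) + 26) = 8160/(-532 + 26) = 8160/(-506) = 8160*(-1/506) = -4080/253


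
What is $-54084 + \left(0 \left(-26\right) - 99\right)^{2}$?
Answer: $-44283$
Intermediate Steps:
$-54084 + \left(0 \left(-26\right) - 99\right)^{2} = -54084 + \left(0 - 99\right)^{2} = -54084 + \left(-99\right)^{2} = -54084 + 9801 = -44283$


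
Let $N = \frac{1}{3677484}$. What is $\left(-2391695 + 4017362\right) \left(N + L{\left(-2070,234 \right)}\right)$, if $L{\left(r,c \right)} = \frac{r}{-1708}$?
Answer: $\frac{1031268087251933}{523428556} \approx 1.9702 \cdot 10^{6}$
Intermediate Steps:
$N = \frac{1}{3677484} \approx 2.7192 \cdot 10^{-7}$
$L{\left(r,c \right)} = - \frac{r}{1708}$ ($L{\left(r,c \right)} = r \left(- \frac{1}{1708}\right) = - \frac{r}{1708}$)
$\left(-2391695 + 4017362\right) \left(N + L{\left(-2070,234 \right)}\right) = \left(-2391695 + 4017362\right) \left(\frac{1}{3677484} - - \frac{1035}{854}\right) = 1625667 \left(\frac{1}{3677484} + \frac{1035}{854}\right) = 1625667 \cdot \frac{1903098397}{1570285668} = \frac{1031268087251933}{523428556}$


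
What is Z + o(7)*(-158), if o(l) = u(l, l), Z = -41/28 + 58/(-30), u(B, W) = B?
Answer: -465947/420 ≈ -1109.4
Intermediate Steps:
Z = -1427/420 (Z = -41*1/28 + 58*(-1/30) = -41/28 - 29/15 = -1427/420 ≈ -3.3976)
o(l) = l
Z + o(7)*(-158) = -1427/420 + 7*(-158) = -1427/420 - 1106 = -465947/420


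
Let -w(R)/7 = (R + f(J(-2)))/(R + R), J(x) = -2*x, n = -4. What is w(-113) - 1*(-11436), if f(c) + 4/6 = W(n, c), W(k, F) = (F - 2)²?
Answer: 7751305/678 ≈ 11433.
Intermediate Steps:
W(k, F) = (-2 + F)²
f(c) = -⅔ + (-2 + c)²
w(R) = -7*(10/3 + R)/(2*R) (w(R) = -7*(R + (-⅔ + (-2 - 2*(-2))²))/(R + R) = -7*(R + (-⅔ + (-2 + 4)²))/(2*R) = -7*(R + (-⅔ + 2²))*1/(2*R) = -7*(R + (-⅔ + 4))*1/(2*R) = -7*(R + 10/3)*1/(2*R) = -7*(10/3 + R)*1/(2*R) = -7*(10/3 + R)/(2*R))
w(-113) - 1*(-11436) = (7/6)*(-10 - 3*(-113))/(-113) - 1*(-11436) = (7/6)*(-1/113)*(-10 + 339) + 11436 = (7/6)*(-1/113)*329 + 11436 = -2303/678 + 11436 = 7751305/678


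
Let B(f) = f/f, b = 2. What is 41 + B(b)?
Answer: 42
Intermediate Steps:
B(f) = 1
41 + B(b) = 41 + 1 = 42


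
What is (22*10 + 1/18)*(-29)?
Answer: -114869/18 ≈ -6381.6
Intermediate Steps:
(22*10 + 1/18)*(-29) = (220 + 1/18)*(-29) = (3961/18)*(-29) = -114869/18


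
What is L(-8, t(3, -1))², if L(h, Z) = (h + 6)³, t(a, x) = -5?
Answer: 64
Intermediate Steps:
L(h, Z) = (6 + h)³
L(-8, t(3, -1))² = ((6 - 8)³)² = ((-2)³)² = (-8)² = 64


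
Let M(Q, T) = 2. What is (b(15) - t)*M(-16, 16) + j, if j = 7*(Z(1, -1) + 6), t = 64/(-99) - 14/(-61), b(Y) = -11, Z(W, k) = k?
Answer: 83543/6039 ≈ 13.834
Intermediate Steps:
t = -2518/6039 (t = 64*(-1/99) - 14*(-1/61) = -64/99 + 14/61 = -2518/6039 ≈ -0.41696)
j = 35 (j = 7*(-1 + 6) = 7*5 = 35)
(b(15) - t)*M(-16, 16) + j = (-11 - 1*(-2518/6039))*2 + 35 = (-11 + 2518/6039)*2 + 35 = -63911/6039*2 + 35 = -127822/6039 + 35 = 83543/6039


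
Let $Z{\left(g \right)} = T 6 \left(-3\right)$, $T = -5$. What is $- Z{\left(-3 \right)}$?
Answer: $-90$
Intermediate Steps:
$Z{\left(g \right)} = 90$ ($Z{\left(g \right)} = \left(-5\right) 6 \left(-3\right) = \left(-30\right) \left(-3\right) = 90$)
$- Z{\left(-3 \right)} = \left(-1\right) 90 = -90$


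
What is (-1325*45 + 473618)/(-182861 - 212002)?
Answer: -413993/394863 ≈ -1.0484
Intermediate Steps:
(-1325*45 + 473618)/(-182861 - 212002) = (-59625 + 473618)/(-394863) = 413993*(-1/394863) = -413993/394863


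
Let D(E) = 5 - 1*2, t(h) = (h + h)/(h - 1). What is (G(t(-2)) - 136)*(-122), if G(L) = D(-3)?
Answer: 16226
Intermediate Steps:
t(h) = 2*h/(-1 + h) (t(h) = (2*h)/(-1 + h) = 2*h/(-1 + h))
D(E) = 3 (D(E) = 5 - 2 = 3)
G(L) = 3
(G(t(-2)) - 136)*(-122) = (3 - 136)*(-122) = -133*(-122) = 16226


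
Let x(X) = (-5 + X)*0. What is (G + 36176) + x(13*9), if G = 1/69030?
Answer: 2497229281/69030 ≈ 36176.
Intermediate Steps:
x(X) = 0
G = 1/69030 ≈ 1.4486e-5
(G + 36176) + x(13*9) = (1/69030 + 36176) + 0 = 2497229281/69030 + 0 = 2497229281/69030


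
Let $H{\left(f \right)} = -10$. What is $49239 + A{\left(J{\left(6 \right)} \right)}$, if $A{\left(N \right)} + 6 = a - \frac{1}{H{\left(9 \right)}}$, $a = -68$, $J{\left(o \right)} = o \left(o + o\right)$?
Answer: $\frac{491651}{10} \approx 49165.0$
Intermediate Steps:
$J{\left(o \right)} = 2 o^{2}$ ($J{\left(o \right)} = o 2 o = 2 o^{2}$)
$A{\left(N \right)} = - \frac{739}{10}$ ($A{\left(N \right)} = -6 - \frac{679}{10} = - \frac{739}{10}$)
$49239 + A{\left(J{\left(6 \right)} \right)} = 49239 - \frac{739}{10} = \frac{491651}{10}$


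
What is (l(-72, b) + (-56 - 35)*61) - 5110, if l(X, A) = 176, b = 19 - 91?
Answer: -10485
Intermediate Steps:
b = -72
(l(-72, b) + (-56 - 35)*61) - 5110 = (176 + (-56 - 35)*61) - 5110 = (176 - 91*61) - 5110 = (176 - 5551) - 5110 = -5375 - 5110 = -10485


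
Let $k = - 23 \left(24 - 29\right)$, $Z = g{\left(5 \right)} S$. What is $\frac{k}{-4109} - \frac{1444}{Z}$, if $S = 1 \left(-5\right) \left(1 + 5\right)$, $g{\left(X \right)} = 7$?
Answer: $\frac{422089}{61635} \approx 6.8482$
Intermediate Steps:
$S = -30$ ($S = \left(-5\right) 6 = -30$)
$Z = -210$ ($Z = 7 \left(-30\right) = -210$)
$k = 115$ ($k = \left(-23\right) \left(-5\right) = 115$)
$\frac{k}{-4109} - \frac{1444}{Z} = \frac{115}{-4109} - \frac{1444}{-210} = 115 \left(- \frac{1}{4109}\right) - - \frac{722}{105} = - \frac{115}{4109} + \frac{722}{105} = \frac{422089}{61635}$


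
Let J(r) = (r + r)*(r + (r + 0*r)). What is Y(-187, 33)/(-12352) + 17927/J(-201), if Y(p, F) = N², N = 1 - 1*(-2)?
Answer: 54994967/499033152 ≈ 0.11020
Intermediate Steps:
N = 3 (N = 1 + 2 = 3)
Y(p, F) = 9 (Y(p, F) = 3² = 9)
J(r) = 4*r² (J(r) = (2*r)*(r + (r + 0)) = (2*r)*(r + r) = (2*r)*(2*r) = 4*r²)
Y(-187, 33)/(-12352) + 17927/J(-201) = 9/(-12352) + 17927/((4*(-201)²)) = 9*(-1/12352) + 17927/((4*40401)) = -9/12352 + 17927/161604 = 54994967/499033152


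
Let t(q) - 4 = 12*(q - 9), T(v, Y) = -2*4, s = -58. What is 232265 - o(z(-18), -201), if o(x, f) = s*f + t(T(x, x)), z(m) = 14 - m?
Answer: 220807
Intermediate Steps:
T(v, Y) = -8
t(q) = -104 + 12*q (t(q) = 4 + 12*(q - 9) = 4 + 12*(-9 + q) = 4 + (-108 + 12*q) = -104 + 12*q)
o(x, f) = -200 - 58*f (o(x, f) = -58*f + (-104 + 12*(-8)) = -58*f + (-104 - 96) = -58*f - 200 = -200 - 58*f)
232265 - o(z(-18), -201) = 232265 - (-200 - 58*(-201)) = 232265 - (-200 + 11658) = 232265 - 1*11458 = 232265 - 11458 = 220807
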